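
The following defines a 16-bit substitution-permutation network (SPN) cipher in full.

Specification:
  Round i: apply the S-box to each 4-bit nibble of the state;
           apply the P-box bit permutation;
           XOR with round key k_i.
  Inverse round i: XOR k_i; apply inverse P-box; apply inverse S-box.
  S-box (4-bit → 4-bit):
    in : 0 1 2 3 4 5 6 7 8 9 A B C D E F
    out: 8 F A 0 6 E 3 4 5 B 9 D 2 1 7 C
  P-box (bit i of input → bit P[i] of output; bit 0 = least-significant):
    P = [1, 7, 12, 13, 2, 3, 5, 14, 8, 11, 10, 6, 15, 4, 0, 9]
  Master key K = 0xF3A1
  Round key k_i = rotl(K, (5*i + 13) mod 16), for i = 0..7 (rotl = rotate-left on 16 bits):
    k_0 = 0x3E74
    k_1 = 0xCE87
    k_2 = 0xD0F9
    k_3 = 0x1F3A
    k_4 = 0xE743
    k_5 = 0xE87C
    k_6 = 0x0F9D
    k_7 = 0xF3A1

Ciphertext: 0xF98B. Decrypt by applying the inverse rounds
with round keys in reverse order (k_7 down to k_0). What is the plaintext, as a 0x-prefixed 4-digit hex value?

s_0 = ciphertext = 0xF98B
s_1 = InvRound(s_0, k_7) = 0x0C4D
s_2 = InvRound(s_1, k_6) = 0x2A3C
s_3 = InvRound(s_2, k_5) = 0xA003
s_4 = InvRound(s_3, k_4) = 0x0B03
s_5 = InvRound(s_4, k_3) = 0x4747
s_6 = InvRound(s_5, k_2) = 0x98EE
s_7 = InvRound(s_6, k_1) = 0xFF57
s_8 = InvRound(s_7, k_0) = 0x8DFD

0x8DFD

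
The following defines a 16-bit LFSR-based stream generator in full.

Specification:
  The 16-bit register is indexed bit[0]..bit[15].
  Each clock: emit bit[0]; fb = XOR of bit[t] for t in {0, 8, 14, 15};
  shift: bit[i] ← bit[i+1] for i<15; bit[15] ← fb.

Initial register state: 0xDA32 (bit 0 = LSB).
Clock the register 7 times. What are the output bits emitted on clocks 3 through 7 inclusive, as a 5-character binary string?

00110

reg_0 = 0xDA32
clock 1: out=0, reg = 0x6D19
clock 2: out=1, reg = 0xB68C
clock 3: out=0, reg = 0xDB46
clock 4: out=0, reg = 0xEDA3
clock 5: out=1, reg = 0x76D1
clock 6: out=1, reg = 0x3B68
clock 7: out=0, reg = 0x9DB4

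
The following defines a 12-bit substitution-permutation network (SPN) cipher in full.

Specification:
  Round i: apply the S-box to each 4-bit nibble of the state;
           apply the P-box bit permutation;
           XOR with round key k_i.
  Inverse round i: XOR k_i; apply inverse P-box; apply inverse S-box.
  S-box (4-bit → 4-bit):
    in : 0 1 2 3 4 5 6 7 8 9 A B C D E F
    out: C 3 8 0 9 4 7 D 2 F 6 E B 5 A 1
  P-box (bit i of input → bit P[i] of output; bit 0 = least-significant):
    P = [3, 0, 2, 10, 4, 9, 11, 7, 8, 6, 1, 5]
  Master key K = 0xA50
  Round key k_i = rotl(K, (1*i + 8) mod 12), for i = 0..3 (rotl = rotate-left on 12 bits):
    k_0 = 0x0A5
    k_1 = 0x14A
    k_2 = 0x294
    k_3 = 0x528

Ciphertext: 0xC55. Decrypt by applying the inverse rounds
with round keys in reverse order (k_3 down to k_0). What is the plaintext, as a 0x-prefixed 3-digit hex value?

0x5D4

s_0 = ciphertext = 0xC55
s_1 = InvRound(s_0, k_3) = 0xCD6
s_2 = InvRound(s_1, k_2) = 0xAA2
s_3 = InvRound(s_2, k_1) = 0xCBF
s_4 = InvRound(s_3, k_0) = 0x5D4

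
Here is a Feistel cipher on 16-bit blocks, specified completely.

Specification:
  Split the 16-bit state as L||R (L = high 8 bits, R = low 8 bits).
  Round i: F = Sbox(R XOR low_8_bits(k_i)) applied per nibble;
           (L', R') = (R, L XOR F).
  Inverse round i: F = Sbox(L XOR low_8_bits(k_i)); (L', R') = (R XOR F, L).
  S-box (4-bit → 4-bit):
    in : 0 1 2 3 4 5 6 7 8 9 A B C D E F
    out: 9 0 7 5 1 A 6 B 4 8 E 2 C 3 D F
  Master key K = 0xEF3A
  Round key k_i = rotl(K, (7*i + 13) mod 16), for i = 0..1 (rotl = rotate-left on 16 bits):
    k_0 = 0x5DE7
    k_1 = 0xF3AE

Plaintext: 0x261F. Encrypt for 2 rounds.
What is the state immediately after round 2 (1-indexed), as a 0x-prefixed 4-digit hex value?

0xD2A3

s_0 = plaintext = 0x261F
s_1 = Round(s_0, k_0) = 0x1FD2
s_2 = Round(s_1, k_1) = 0xD2A3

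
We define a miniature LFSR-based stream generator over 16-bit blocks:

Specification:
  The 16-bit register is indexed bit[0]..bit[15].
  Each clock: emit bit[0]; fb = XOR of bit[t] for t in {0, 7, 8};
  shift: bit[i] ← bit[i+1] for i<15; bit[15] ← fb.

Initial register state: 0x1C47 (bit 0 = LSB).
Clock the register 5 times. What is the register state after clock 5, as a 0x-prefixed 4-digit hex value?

0x18E2

reg_0 = 0x1C47
clock 1: out=1, reg = 0x8E23
clock 2: out=1, reg = 0xC711
clock 3: out=1, reg = 0x6388
clock 4: out=0, reg = 0x31C4
clock 5: out=0, reg = 0x18E2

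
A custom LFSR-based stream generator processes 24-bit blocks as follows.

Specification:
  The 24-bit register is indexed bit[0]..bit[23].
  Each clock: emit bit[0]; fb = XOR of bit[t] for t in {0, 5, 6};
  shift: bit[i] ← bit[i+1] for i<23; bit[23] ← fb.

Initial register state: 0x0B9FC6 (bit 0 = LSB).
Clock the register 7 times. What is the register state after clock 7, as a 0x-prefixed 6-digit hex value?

reg_0 = 0x0B9FC6
clock 1: out=0, reg = 0x85CFE3
clock 2: out=1, reg = 0xC2E7F1
clock 3: out=1, reg = 0xE173F8
clock 4: out=0, reg = 0x70B9FC
clock 5: out=0, reg = 0x385CFE
clock 6: out=0, reg = 0x1C2E7F
clock 7: out=1, reg = 0x8E173F

0x8E173F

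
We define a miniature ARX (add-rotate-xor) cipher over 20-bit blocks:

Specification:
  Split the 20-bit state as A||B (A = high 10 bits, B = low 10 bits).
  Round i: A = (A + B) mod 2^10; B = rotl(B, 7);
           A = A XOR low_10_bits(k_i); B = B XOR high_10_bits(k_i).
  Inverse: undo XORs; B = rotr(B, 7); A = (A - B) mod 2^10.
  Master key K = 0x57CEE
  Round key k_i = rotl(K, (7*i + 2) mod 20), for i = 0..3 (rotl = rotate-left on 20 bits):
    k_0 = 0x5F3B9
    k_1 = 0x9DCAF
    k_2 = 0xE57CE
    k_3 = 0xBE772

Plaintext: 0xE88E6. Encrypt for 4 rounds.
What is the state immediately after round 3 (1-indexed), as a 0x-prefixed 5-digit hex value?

s_0 = plaintext = 0xE88E6
s_1 = Round(s_0, k_0) = 0xCC660
s_2 = Round(s_1, k_1) = 0x4FA3B
s_3 = Round(s_2, k_2) = 0x2DE52
s_4 = Round(s_3, k_3) = 0x1EFB3

0x2DE52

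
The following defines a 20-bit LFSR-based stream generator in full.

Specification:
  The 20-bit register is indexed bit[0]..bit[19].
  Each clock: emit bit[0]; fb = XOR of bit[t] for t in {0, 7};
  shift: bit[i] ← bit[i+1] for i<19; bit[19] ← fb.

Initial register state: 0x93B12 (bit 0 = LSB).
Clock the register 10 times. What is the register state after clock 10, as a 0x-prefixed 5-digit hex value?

reg_0 = 0x93B12
clock 1: out=0, reg = 0x49D89
clock 2: out=1, reg = 0x24EC4
clock 3: out=0, reg = 0x92762
clock 4: out=0, reg = 0x493B1
clock 5: out=1, reg = 0x249D8
clock 6: out=0, reg = 0x924EC
clock 7: out=0, reg = 0xC9276
clock 8: out=0, reg = 0x6493B
clock 9: out=1, reg = 0xB249D
clock 10: out=1, reg = 0x5924E

0x5924E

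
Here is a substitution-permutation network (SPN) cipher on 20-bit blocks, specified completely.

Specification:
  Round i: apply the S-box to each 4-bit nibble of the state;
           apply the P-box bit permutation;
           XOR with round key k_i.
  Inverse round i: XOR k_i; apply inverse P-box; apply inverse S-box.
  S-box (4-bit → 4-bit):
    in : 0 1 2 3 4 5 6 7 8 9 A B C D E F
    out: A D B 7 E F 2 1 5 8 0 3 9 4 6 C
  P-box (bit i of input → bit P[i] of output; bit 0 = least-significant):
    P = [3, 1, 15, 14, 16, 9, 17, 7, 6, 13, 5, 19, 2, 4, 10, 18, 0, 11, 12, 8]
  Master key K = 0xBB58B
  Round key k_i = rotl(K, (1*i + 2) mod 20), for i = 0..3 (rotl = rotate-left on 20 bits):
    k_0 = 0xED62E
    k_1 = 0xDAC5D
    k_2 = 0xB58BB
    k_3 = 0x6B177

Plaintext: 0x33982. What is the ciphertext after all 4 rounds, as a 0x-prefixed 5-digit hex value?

0x903A2

s_0 = plaintext = 0x33982
s_1 = Round(s_0, k_0) = 0x58A31
s_2 = Round(s_1, k_1) = 0xE7350
s_3 = Round(s_2, k_2) = 0x8225D
s_4 = Round(s_3, k_3) = 0x903A2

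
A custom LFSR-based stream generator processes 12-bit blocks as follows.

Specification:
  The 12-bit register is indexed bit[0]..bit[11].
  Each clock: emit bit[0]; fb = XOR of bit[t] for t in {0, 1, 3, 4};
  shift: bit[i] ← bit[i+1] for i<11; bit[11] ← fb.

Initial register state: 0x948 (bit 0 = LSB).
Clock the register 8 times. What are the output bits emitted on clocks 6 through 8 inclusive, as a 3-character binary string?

010

reg_0 = 0x948
clock 1: out=0, reg = 0xCA4
clock 2: out=0, reg = 0x652
clock 3: out=0, reg = 0x329
clock 4: out=1, reg = 0x194
clock 5: out=0, reg = 0x8CA
clock 6: out=0, reg = 0x465
clock 7: out=1, reg = 0xA32
clock 8: out=0, reg = 0x519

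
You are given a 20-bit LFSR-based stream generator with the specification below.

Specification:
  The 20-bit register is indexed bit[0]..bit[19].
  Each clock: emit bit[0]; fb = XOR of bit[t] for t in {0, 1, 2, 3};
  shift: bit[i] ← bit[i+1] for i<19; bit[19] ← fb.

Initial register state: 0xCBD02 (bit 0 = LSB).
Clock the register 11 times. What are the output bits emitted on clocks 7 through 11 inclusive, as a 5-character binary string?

reg_0 = 0xCBD02
clock 1: out=0, reg = 0xE5E81
clock 2: out=1, reg = 0xF2F40
clock 3: out=0, reg = 0x797A0
clock 4: out=0, reg = 0x3CBD0
clock 5: out=0, reg = 0x1E5E8
clock 6: out=0, reg = 0x8F2F4
clock 7: out=0, reg = 0xC797A
clock 8: out=0, reg = 0x63CBD
clock 9: out=1, reg = 0xB1E5E
clock 10: out=0, reg = 0xD8F2F
clock 11: out=1, reg = 0x6C797

00101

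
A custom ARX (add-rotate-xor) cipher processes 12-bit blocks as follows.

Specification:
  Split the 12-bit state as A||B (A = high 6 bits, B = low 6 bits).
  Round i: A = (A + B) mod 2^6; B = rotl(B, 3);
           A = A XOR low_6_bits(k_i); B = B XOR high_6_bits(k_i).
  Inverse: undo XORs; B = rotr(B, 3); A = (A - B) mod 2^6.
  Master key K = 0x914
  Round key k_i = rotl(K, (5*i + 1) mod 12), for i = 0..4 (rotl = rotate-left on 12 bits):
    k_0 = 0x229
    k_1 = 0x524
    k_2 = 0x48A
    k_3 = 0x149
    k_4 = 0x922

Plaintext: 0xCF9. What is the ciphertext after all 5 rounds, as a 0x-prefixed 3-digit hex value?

s_0 = plaintext = 0xCF9
s_1 = Round(s_0, k_0) = 0x147
s_2 = Round(s_1, k_1) = 0xA2C
s_3 = Round(s_2, k_2) = 0x7B7
s_4 = Round(s_3, k_3) = 0x73B
s_5 = Round(s_4, k_4) = 0xD7B

0xD7B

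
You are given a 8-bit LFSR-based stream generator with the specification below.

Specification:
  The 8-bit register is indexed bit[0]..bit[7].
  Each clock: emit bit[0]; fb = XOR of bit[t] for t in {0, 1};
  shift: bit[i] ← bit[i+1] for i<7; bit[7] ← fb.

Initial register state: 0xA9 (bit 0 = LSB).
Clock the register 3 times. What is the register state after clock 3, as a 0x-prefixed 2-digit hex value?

reg_0 = 0xA9
clock 1: out=1, reg = 0xD4
clock 2: out=0, reg = 0x6A
clock 3: out=0, reg = 0xB5

0xB5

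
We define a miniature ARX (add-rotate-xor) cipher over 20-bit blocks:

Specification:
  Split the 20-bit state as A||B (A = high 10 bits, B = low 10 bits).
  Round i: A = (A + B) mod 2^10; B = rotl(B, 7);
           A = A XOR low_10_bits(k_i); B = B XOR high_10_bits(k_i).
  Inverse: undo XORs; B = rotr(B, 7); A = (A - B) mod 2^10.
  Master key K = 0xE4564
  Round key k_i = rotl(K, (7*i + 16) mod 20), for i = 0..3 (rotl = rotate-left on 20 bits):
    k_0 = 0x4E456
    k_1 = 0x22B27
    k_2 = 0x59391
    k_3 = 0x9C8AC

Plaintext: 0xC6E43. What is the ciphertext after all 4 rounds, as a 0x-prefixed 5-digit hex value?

0x1951E

s_0 = plaintext = 0xC6E43
s_1 = Round(s_0, k_0) = 0x420F1
s_2 = Round(s_1, k_1) = 0xB7814
s_3 = Round(s_2, k_2) = 0x58F66
s_4 = Round(s_3, k_3) = 0x1951E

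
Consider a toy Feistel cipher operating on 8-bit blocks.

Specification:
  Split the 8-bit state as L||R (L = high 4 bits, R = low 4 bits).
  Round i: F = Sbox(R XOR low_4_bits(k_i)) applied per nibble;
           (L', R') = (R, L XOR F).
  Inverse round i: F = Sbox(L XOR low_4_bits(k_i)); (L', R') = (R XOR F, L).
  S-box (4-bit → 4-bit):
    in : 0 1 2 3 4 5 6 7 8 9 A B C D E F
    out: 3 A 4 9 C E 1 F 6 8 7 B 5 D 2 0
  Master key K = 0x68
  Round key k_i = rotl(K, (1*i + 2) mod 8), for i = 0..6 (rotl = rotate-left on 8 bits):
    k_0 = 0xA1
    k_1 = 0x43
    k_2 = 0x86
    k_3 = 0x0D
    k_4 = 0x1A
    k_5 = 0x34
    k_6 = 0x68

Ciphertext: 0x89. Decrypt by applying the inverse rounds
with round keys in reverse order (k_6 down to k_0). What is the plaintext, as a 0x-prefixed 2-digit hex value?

s_0 = ciphertext = 0x89
s_1 = InvRound(s_0, k_6) = 0xA8
s_2 = InvRound(s_1, k_5) = 0xAA
s_3 = InvRound(s_2, k_4) = 0x9A
s_4 = InvRound(s_3, k_3) = 0x69
s_5 = InvRound(s_4, k_2) = 0xA6
s_6 = InvRound(s_5, k_1) = 0xEA
s_7 = InvRound(s_6, k_0) = 0xAE

0xAE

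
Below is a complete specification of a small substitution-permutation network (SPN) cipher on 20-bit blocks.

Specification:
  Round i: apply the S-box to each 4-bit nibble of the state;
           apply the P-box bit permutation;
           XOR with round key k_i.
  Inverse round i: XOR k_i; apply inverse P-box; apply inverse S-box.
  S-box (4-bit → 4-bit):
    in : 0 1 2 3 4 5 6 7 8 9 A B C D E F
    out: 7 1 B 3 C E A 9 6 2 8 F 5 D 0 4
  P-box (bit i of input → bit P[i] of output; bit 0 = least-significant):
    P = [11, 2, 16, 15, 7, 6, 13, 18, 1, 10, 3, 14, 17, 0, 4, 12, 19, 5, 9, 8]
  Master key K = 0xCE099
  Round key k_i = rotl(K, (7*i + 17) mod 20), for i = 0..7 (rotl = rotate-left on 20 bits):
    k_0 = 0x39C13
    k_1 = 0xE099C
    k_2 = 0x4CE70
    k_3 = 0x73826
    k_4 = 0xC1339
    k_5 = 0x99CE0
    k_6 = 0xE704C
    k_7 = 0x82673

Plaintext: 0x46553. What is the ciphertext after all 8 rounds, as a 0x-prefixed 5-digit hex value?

s_0 = plaintext = 0x46553
s_1 = Round(s_0, k_0) = 0x7E35E
s_2 = Round(s_1, k_1) = 0x22CDE
s_3 = Round(s_2, k_2) = 0xAFFDB
s_4 = Round(s_3, k_3) = 0x291BA
s_5 = Round(s_4, k_4) = 0x0B2DA
s_6 = Round(s_5, k_5) = 0x76A53
s_7 = Round(s_6, k_6) = 0x20909
s_8 = Round(s_7, k_7) = 0x20386

0x20386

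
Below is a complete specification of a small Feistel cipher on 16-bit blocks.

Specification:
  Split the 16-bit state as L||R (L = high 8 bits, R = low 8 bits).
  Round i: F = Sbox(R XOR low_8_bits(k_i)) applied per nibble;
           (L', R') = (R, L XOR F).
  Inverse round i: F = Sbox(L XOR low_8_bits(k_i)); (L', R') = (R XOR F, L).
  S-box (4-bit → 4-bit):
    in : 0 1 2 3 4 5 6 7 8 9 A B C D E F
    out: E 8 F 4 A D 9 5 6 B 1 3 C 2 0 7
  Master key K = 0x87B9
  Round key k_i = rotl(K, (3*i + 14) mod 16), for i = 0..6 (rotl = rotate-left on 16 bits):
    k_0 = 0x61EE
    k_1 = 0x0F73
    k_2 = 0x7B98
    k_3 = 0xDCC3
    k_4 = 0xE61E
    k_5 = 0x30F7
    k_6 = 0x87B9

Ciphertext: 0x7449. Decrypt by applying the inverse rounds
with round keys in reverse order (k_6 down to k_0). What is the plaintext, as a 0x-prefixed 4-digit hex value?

s_0 = ciphertext = 0x7449
s_1 = InvRound(s_0, k_6) = 0x8B74
s_2 = InvRound(s_1, k_5) = 0x288B
s_3 = InvRound(s_2, k_4) = 0xC228
s_4 = InvRound(s_3, k_3) = 0xC0C2
s_5 = InvRound(s_4, k_2) = 0x14C0
s_6 = InvRound(s_5, k_1) = 0x5514
s_7 = InvRound(s_6, k_0) = 0x2755

0x2755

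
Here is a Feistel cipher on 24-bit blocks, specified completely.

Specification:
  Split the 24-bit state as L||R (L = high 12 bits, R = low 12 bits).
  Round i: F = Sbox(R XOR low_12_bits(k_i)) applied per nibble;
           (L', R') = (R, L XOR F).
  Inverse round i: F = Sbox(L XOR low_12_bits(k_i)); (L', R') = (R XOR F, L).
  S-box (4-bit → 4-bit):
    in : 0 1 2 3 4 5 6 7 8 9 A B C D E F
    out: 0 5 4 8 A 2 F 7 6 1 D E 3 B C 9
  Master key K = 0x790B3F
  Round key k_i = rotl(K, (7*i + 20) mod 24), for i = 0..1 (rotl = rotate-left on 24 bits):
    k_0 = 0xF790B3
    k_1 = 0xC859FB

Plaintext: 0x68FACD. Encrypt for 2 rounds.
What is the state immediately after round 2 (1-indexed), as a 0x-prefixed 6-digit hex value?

0xBF3ECB

s_0 = plaintext = 0x68FACD
s_1 = Round(s_0, k_0) = 0xACDBF3
s_2 = Round(s_1, k_1) = 0xBF3ECB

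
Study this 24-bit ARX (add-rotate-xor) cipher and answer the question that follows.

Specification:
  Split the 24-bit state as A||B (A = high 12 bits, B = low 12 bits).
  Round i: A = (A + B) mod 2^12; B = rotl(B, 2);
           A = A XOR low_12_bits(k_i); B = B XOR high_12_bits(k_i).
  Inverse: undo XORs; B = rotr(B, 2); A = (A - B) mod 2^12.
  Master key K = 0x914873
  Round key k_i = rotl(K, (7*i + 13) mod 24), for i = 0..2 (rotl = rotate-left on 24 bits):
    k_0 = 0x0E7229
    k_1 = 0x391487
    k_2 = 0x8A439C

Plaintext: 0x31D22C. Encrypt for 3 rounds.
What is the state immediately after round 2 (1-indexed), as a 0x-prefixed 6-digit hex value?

0xB302CF

s_0 = plaintext = 0x31D22C
s_1 = Round(s_0, k_0) = 0x760857
s_2 = Round(s_1, k_1) = 0xB302CF
s_3 = Round(s_2, k_2) = 0xE63398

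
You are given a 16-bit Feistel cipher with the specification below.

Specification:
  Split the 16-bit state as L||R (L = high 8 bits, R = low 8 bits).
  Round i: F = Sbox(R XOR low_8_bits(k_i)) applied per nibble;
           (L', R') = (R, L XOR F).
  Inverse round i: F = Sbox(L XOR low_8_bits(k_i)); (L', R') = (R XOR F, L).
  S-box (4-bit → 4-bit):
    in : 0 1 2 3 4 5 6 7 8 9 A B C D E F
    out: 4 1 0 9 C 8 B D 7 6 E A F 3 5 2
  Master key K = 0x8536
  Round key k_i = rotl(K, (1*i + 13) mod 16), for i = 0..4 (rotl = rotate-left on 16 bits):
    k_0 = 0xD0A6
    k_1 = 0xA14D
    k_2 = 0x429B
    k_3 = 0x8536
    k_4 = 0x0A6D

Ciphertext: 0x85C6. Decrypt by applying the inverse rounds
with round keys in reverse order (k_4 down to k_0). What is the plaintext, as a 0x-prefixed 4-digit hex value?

0xE340

s_0 = ciphertext = 0x85C6
s_1 = InvRound(s_0, k_4) = 0x9185
s_2 = InvRound(s_1, k_3) = 0x6891
s_3 = InvRound(s_2, k_2) = 0xB868
s_4 = InvRound(s_3, k_1) = 0x40B8
s_5 = InvRound(s_4, k_0) = 0xE340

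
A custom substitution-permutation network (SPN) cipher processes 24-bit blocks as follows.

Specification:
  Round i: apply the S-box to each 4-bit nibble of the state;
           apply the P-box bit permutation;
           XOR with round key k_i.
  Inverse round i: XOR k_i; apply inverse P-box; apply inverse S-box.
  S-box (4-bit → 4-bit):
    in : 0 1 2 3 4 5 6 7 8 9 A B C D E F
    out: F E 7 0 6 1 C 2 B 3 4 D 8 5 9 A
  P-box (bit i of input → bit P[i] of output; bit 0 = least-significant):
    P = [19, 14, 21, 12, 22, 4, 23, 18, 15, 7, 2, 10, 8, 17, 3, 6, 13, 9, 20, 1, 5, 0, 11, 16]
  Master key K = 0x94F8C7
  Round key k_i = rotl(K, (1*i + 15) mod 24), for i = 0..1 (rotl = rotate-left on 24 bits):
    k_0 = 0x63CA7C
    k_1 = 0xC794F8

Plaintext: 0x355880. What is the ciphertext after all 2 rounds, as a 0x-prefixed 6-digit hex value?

0x828A5B

s_0 = plaintext = 0x355880
s_1 = Round(s_0, k_0) = 0x0F3FEC
s_2 = Round(s_1, k_1) = 0x828A5B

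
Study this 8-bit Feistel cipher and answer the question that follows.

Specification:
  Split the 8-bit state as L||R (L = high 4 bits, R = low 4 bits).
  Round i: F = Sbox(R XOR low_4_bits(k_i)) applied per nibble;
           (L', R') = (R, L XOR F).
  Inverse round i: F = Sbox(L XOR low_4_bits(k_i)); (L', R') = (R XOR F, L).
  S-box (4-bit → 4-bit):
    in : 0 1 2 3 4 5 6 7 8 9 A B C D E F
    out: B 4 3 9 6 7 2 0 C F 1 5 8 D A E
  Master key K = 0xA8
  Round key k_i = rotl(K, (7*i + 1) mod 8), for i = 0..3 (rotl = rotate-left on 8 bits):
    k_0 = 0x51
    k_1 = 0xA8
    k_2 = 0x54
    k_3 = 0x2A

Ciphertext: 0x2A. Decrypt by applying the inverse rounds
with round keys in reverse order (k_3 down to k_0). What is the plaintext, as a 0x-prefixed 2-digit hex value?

0xD9

s_0 = ciphertext = 0x2A
s_1 = InvRound(s_0, k_3) = 0x62
s_2 = InvRound(s_1, k_2) = 0x16
s_3 = InvRound(s_2, k_1) = 0x91
s_4 = InvRound(s_3, k_0) = 0xD9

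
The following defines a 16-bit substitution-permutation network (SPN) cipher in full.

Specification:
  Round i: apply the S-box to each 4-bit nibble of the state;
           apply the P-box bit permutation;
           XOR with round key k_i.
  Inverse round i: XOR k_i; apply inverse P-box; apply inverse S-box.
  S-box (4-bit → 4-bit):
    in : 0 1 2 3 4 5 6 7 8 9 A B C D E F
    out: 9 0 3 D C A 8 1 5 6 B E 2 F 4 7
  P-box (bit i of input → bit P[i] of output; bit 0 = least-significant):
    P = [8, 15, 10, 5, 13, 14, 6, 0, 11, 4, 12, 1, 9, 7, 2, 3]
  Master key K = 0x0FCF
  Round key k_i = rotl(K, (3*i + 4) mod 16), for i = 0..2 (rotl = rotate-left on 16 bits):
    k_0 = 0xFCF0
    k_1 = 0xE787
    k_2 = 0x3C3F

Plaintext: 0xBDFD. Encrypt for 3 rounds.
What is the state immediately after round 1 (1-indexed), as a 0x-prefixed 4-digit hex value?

0x010E

s_0 = plaintext = 0xBDFD
s_1 = Round(s_0, k_0) = 0x010E
s_2 = Round(s_1, k_1) = 0xC18E
s_3 = Round(s_2, k_2) = 0x18FF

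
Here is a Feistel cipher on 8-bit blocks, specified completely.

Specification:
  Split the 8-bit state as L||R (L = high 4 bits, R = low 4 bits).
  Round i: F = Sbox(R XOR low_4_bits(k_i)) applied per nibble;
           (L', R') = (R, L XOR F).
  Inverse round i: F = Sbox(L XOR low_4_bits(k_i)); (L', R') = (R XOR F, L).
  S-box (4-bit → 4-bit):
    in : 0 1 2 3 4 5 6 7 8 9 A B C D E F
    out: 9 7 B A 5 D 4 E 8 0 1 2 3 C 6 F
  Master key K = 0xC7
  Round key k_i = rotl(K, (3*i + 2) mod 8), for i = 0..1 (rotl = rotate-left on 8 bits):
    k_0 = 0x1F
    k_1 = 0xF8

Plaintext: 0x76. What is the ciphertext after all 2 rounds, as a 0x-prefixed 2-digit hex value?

0x79

s_0 = plaintext = 0x76
s_1 = Round(s_0, k_0) = 0x67
s_2 = Round(s_1, k_1) = 0x79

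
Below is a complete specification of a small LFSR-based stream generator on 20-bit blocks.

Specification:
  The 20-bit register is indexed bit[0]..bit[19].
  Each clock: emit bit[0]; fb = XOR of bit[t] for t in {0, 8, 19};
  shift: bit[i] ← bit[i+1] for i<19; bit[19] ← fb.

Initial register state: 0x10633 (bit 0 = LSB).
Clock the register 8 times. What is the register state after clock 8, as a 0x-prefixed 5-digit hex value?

0x13106

reg_0 = 0x10633
clock 1: out=1, reg = 0x88319
clock 2: out=1, reg = 0xC418C
clock 3: out=0, reg = 0x620C6
clock 4: out=0, reg = 0x31063
clock 5: out=1, reg = 0x98831
clock 6: out=1, reg = 0x4C418
clock 7: out=0, reg = 0x2620C
clock 8: out=0, reg = 0x13106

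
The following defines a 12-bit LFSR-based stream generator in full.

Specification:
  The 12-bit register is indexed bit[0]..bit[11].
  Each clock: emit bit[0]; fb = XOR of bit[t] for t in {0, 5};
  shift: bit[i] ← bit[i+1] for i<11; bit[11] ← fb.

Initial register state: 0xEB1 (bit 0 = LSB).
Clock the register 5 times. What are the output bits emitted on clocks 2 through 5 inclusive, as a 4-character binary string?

reg_0 = 0xEB1
clock 1: out=1, reg = 0x758
clock 2: out=0, reg = 0x3AC
clock 3: out=0, reg = 0x9D6
clock 4: out=0, reg = 0x4EB
clock 5: out=1, reg = 0x275

0001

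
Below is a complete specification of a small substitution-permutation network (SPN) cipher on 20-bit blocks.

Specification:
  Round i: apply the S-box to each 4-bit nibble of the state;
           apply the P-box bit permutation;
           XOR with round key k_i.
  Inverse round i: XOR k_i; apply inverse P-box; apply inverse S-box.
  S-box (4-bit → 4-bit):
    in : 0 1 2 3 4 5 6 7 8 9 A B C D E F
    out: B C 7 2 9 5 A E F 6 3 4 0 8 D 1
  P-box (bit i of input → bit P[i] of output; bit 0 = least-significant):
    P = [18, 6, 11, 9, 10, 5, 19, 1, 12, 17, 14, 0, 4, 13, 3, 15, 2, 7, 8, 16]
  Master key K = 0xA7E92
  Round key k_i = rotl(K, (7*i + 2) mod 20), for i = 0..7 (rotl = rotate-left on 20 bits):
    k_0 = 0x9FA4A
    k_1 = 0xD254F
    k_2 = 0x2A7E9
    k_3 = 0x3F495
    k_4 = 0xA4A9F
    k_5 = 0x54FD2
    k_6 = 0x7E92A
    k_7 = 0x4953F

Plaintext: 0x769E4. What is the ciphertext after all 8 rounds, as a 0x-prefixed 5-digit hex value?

0x0E11B

s_0 = plaintext = 0x769E4
s_1 = Round(s_0, k_0) = 0x61DC8
s_2 = Round(s_1, k_1) = 0x8AF86
s_3 = Round(s_2, k_2) = 0xB901F
s_4 = Round(s_3, k_3) = 0xDC59E
s_5 = Round(s_4, k_4) = 0x710BF
s_6 = Round(s_5, k_5) = 0xADE5B
s_7 = Round(s_6, k_6) = 0xF35AF
s_8 = Round(s_7, k_7) = 0x0E11B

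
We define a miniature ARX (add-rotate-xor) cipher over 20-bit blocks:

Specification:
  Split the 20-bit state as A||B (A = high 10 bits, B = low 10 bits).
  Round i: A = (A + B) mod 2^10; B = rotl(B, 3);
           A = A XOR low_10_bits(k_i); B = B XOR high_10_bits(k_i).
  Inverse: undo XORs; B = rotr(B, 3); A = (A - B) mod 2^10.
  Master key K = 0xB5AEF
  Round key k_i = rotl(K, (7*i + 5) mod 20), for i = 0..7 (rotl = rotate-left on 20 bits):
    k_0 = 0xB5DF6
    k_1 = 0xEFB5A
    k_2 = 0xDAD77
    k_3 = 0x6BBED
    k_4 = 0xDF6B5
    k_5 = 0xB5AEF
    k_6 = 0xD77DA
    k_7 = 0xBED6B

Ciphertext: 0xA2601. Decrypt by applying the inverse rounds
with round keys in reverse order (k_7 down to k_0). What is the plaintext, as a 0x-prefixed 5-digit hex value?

0x19148

s_0 = ciphertext = 0xA2601
s_1 = InvRound(s_0, k_7) = 0xB0D1F
s_2 = InvRound(s_1, k_6) = 0xF4548
s_3 = InvRound(s_2, k_5) = 0x72F73
s_4 = InvRound(s_3, k_4) = 0x1F701
s_5 = InvRound(s_4, k_3) = 0xEEFD5
s_6 = InvRound(s_5, k_2) = 0xED717
s_7 = InvRound(s_6, k_1) = 0x16895
s_8 = InvRound(s_7, k_0) = 0x19148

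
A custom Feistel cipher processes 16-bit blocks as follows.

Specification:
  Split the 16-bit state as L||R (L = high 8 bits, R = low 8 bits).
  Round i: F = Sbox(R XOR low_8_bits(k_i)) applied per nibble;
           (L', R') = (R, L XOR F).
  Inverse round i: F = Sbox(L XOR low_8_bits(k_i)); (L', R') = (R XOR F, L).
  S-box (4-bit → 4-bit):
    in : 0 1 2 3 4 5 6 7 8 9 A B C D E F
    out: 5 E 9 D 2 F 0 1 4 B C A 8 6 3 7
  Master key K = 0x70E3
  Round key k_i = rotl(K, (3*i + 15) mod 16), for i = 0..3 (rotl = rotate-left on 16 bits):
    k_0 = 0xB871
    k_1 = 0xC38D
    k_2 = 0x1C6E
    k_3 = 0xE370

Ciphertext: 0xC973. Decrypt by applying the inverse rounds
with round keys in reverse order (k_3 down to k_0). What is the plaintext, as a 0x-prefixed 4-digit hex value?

0xD3EA

s_0 = ciphertext = 0xC973
s_1 = InvRound(s_0, k_3) = 0xD8C9
s_2 = InvRound(s_1, k_2) = 0x69D8
s_3 = InvRound(s_2, k_1) = 0xEA69
s_4 = InvRound(s_3, k_0) = 0xD3EA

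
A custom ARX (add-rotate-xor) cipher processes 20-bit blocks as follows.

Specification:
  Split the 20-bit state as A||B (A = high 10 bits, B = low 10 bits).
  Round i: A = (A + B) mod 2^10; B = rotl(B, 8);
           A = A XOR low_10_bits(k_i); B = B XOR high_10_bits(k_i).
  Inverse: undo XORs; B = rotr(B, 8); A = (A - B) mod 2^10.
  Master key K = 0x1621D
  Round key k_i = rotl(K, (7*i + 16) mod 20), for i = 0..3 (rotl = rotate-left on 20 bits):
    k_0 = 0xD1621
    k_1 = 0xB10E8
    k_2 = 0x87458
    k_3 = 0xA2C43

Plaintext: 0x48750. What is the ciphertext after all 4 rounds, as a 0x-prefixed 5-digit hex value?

s_0 = plaintext = 0x48750
s_1 = Round(s_0, k_0) = 0x94391
s_2 = Round(s_1, k_1) = 0x42720
s_3 = Round(s_2, k_2) = 0x1C6D5
s_4 = Round(s_3, k_3) = 0xC173E

0xC173E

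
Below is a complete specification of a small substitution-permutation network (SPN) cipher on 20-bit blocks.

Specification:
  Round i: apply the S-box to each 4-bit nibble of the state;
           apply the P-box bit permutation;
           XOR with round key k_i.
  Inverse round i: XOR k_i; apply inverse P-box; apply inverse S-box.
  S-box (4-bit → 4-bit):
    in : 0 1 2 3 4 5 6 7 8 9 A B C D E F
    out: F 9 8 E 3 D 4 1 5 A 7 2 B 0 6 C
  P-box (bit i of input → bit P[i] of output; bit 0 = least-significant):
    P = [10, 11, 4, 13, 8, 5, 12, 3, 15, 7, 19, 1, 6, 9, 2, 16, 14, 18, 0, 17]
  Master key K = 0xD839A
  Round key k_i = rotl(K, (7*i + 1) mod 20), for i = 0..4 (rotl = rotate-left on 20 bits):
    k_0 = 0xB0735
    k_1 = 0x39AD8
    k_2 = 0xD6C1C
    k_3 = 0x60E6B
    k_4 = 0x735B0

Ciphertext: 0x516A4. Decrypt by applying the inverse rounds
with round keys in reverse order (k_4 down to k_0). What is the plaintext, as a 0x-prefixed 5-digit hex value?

0x63C3A

s_0 = ciphertext = 0x516A4
s_1 = InvRound(s_0, k_4) = 0x2ED7F
s_2 = InvRound(s_1, k_3) = 0x4E77F
s_3 = InvRound(s_2, k_2) = 0x6C54B
s_4 = InvRound(s_3, k_1) = 0xA998A
s_5 = InvRound(s_4, k_0) = 0x63C3A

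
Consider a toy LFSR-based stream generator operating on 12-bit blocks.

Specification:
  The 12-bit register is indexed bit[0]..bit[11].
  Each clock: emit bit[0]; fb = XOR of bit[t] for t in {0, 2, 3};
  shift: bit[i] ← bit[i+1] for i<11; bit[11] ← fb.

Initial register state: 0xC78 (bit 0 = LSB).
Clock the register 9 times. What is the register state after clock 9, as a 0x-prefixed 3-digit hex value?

reg_0 = 0xC78
clock 1: out=0, reg = 0xE3C
clock 2: out=0, reg = 0x71E
clock 3: out=0, reg = 0x38F
clock 4: out=1, reg = 0x9C7
clock 5: out=1, reg = 0x4E3
clock 6: out=1, reg = 0xA71
clock 7: out=1, reg = 0xD38
clock 8: out=0, reg = 0xE9C
clock 9: out=0, reg = 0x74E

0x74E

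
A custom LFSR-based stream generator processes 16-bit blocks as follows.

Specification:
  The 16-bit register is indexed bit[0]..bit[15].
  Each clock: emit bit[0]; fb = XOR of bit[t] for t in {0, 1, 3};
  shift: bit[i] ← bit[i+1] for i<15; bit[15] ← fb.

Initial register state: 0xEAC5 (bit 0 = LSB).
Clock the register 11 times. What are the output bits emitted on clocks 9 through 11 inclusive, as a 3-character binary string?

reg_0 = 0xEAC5
clock 1: out=1, reg = 0xF562
clock 2: out=0, reg = 0xFAB1
clock 3: out=1, reg = 0xFD58
clock 4: out=0, reg = 0xFEAC
clock 5: out=0, reg = 0xFF56
clock 6: out=0, reg = 0xFFAB
clock 7: out=1, reg = 0xFFD5
clock 8: out=1, reg = 0xFFEA
clock 9: out=0, reg = 0x7FF5
clock 10: out=1, reg = 0xBFFA
clock 11: out=0, reg = 0x5FFD

010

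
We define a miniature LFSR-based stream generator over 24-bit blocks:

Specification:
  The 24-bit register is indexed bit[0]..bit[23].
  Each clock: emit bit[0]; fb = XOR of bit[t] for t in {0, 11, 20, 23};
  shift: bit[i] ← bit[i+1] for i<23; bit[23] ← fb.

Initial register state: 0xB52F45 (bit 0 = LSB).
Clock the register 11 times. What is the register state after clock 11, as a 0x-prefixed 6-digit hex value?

0x10D6A5

reg_0 = 0xB52F45
clock 1: out=1, reg = 0x5A97A2
clock 2: out=0, reg = 0xAD4BD1
clock 3: out=1, reg = 0xD6A5E8
clock 4: out=0, reg = 0x6B52F4
clock 5: out=0, reg = 0x35A97A
clock 6: out=0, reg = 0x1AD4BD
clock 7: out=1, reg = 0x0D6A5E
clock 8: out=0, reg = 0x86B52F
clock 9: out=1, reg = 0x435A97
clock 10: out=1, reg = 0x21AD4B
clock 11: out=1, reg = 0x10D6A5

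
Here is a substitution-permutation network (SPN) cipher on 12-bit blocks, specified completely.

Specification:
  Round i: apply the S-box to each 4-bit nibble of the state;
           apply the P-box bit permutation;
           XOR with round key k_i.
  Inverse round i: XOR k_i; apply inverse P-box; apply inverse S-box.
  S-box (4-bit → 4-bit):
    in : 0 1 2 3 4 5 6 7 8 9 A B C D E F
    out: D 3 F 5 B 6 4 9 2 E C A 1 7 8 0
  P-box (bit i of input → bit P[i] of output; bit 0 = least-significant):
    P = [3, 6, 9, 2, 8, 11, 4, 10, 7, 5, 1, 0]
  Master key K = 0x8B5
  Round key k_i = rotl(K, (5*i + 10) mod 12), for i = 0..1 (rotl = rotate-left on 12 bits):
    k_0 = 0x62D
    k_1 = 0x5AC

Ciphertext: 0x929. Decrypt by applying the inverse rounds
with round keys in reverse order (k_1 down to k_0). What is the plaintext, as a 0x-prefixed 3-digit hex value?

s_0 = ciphertext = 0x929
s_1 = InvRound(s_0, k_1) = 0x7BE
s_2 = InvRound(s_1, k_0) = 0x03F

0x03F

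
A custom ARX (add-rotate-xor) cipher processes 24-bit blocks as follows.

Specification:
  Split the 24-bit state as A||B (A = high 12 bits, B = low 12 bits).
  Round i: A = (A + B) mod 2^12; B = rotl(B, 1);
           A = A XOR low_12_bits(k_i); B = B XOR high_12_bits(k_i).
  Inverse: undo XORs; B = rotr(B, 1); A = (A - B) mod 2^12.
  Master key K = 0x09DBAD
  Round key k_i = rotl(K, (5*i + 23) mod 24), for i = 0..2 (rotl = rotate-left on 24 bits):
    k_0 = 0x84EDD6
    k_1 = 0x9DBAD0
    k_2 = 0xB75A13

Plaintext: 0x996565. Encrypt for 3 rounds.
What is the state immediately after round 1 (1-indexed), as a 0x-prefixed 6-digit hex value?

s_0 = plaintext = 0x996565
s_1 = Round(s_0, k_0) = 0x32D284
s_2 = Round(s_1, k_1) = 0xF61CD3
s_3 = Round(s_2, k_2) = 0x6272D2

0x32D284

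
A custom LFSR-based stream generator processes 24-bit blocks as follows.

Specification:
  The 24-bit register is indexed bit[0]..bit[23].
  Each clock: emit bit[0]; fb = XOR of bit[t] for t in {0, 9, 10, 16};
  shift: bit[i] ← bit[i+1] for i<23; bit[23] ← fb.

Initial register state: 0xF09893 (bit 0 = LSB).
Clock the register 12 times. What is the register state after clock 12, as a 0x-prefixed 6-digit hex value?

reg_0 = 0xF09893
clock 1: out=1, reg = 0xF84C49
clock 2: out=1, reg = 0x7C2624
clock 3: out=0, reg = 0x3E1312
clock 4: out=0, reg = 0x9F0989
clock 5: out=1, reg = 0x4F84C4
clock 6: out=0, reg = 0x27C262
clock 7: out=0, reg = 0x13E131
clock 8: out=1, reg = 0x09F098
clock 9: out=0, reg = 0x84F84C
clock 10: out=0, reg = 0x427C26
clock 11: out=0, reg = 0xA13E13
clock 12: out=1, reg = 0x509F09

0x509F09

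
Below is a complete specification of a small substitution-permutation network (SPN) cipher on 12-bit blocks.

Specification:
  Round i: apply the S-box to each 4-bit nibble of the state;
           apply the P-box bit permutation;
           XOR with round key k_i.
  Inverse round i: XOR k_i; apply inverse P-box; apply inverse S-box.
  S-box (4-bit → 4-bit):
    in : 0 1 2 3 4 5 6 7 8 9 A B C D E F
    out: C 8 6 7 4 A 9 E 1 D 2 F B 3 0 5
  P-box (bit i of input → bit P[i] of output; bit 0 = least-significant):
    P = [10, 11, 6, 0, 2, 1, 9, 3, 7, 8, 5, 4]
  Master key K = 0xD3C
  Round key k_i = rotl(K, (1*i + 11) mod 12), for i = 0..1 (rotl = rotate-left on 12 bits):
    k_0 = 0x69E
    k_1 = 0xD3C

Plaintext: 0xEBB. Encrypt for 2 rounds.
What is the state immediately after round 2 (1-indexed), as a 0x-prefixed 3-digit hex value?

s_0 = plaintext = 0xEBB
s_1 = Round(s_0, k_0) = 0x8D1
s_2 = Round(s_1, k_1) = 0xDBB

0xDBB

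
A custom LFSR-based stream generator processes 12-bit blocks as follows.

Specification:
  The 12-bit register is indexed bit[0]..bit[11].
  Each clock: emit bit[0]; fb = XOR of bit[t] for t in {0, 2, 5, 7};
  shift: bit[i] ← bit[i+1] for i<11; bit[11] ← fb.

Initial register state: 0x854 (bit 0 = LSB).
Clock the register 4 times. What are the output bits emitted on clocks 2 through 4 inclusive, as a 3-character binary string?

reg_0 = 0x854
clock 1: out=0, reg = 0xC2A
clock 2: out=0, reg = 0xE15
clock 3: out=1, reg = 0x70A
clock 4: out=0, reg = 0x385

010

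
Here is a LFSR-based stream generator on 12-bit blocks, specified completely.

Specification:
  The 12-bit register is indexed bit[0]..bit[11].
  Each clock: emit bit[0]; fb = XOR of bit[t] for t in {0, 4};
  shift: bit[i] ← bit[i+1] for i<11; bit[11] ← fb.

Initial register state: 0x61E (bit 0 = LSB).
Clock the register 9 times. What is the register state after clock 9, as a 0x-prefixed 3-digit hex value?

0xBFB

reg_0 = 0x61E
clock 1: out=0, reg = 0xB0F
clock 2: out=1, reg = 0xD87
clock 3: out=1, reg = 0xEC3
clock 4: out=1, reg = 0xF61
clock 5: out=1, reg = 0xFB0
clock 6: out=0, reg = 0xFD8
clock 7: out=0, reg = 0xFEC
clock 8: out=0, reg = 0x7F6
clock 9: out=0, reg = 0xBFB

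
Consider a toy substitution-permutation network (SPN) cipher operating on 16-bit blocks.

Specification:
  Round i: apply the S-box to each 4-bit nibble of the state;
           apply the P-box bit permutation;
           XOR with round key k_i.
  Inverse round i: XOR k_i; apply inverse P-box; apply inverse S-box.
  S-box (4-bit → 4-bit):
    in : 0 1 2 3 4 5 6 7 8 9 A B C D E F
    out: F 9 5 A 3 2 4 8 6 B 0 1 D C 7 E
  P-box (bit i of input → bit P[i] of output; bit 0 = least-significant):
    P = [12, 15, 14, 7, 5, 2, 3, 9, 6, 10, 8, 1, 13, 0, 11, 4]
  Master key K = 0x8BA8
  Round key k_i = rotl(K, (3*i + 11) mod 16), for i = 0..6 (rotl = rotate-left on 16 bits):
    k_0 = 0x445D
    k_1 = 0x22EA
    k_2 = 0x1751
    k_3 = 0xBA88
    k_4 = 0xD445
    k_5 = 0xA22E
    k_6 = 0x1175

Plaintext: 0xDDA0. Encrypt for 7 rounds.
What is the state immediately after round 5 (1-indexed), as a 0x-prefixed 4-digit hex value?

0xB67A

s_0 = plaintext = 0xDDA0
s_1 = Round(s_0, k_0) = 0x9DCF
s_2 = Round(s_1, k_1) = 0xC151
s_3 = Round(s_2, k_2) = 0x2F87
s_4 = Round(s_3, k_3) = 0x9706
s_5 = Round(s_4, k_4) = 0xB67A
s_6 = Round(s_5, k_5) = 0x812E
s_7 = Round(s_6, k_6) = 0xC91E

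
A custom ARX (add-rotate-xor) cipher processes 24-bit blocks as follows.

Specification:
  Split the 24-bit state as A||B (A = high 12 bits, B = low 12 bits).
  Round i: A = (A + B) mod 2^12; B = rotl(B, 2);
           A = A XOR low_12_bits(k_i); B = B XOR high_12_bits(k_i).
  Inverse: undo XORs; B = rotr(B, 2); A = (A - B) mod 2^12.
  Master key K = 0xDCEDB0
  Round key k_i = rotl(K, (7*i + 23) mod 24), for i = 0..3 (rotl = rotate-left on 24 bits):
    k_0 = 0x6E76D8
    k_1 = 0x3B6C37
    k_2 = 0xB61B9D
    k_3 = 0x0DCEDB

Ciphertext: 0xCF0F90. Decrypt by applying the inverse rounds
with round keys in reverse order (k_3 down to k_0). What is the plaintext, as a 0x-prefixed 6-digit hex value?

s_0 = ciphertext = 0xCF0F90
s_1 = InvRound(s_0, k_3) = 0xE583D3
s_2 = InvRound(s_1, k_2) = 0xB99A2C
s_3 = InvRound(s_2, k_1) = 0xD48A66
s_4 = InvRound(s_3, k_0) = 0x470720

0x470720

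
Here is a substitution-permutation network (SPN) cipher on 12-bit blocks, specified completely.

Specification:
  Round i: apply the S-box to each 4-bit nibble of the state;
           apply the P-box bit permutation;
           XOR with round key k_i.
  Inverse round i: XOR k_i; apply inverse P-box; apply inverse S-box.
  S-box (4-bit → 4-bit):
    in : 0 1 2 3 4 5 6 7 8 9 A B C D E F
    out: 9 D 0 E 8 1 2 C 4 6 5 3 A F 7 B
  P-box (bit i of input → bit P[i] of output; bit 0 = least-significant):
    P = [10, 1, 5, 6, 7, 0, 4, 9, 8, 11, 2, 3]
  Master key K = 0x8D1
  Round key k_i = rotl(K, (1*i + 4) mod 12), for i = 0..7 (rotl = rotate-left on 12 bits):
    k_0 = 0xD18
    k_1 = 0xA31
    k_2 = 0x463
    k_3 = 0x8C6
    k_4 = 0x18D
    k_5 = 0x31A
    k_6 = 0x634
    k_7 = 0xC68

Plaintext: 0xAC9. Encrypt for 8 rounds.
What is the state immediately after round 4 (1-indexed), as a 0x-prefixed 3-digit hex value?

0xD87

s_0 = plaintext = 0xAC9
s_1 = Round(s_0, k_0) = 0xE3F
s_2 = Round(s_1, k_1) = 0x566
s_3 = Round(s_2, k_2) = 0x560
s_4 = Round(s_3, k_3) = 0xD87
s_5 = Round(s_4, k_4) = 0x8F1
s_6 = Round(s_5, k_5) = 0x5FF
s_7 = Round(s_6, k_6) = 0x1F7
s_8 = Round(s_7, k_7) = 0xF85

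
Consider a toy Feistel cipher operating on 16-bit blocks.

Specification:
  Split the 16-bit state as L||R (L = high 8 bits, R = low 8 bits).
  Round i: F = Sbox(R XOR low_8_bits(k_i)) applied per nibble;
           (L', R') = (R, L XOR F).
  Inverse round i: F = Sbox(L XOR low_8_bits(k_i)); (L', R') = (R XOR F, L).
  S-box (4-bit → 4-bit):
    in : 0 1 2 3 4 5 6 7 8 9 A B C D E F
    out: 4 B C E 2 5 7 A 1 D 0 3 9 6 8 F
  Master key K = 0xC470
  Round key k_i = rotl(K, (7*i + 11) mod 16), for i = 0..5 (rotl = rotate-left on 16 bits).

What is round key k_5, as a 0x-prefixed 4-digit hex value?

0x311C

K = 0xC470
k_0 = rotl(K, (7*0+11) mod 16) = rotl(K, 11) = 0x8623
k_1 = rotl(K, (7*1+11) mod 16) = rotl(K, 2) = 0x11C3
k_2 = rotl(K, (7*2+11) mod 16) = rotl(K, 9) = 0xE188
k_3 = rotl(K, (7*3+11) mod 16) = rotl(K, 0) = 0xC470
k_4 = rotl(K, (7*4+11) mod 16) = rotl(K, 7) = 0x3862
k_5 = rotl(K, (7*5+11) mod 16) = rotl(K, 14) = 0x311C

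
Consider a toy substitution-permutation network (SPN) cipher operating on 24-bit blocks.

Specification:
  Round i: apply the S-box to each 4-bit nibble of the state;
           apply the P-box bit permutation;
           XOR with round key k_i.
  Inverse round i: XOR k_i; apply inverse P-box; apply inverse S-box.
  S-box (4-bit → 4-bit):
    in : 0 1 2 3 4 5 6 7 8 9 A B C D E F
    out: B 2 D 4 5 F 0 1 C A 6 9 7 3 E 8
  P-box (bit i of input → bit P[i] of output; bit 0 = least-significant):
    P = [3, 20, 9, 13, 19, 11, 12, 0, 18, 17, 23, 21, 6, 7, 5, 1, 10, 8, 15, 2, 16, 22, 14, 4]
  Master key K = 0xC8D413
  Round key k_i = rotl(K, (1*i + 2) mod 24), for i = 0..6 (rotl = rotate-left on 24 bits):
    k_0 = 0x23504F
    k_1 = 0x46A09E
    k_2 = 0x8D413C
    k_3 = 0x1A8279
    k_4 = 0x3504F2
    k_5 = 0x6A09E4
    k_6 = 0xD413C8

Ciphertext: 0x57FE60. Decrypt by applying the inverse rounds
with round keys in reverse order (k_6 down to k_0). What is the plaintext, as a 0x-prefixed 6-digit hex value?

s_0 = ciphertext = 0x57FE60
s_1 = InvRound(s_0, k_6) = 0x4CAA1B
s_2 = InvRound(s_1, k_5) = 0xFE50F2
s_3 = InvRound(s_2, k_4) = 0xC76A46
s_4 = InvRound(s_3, k_3) = 0x588400
s_5 = InvRound(s_4, k_2) = 0x55346D
s_6 = InvRound(s_5, k_1) = 0xB45181
s_7 = InvRound(s_6, k_0) = 0x790C6D

0x790C6D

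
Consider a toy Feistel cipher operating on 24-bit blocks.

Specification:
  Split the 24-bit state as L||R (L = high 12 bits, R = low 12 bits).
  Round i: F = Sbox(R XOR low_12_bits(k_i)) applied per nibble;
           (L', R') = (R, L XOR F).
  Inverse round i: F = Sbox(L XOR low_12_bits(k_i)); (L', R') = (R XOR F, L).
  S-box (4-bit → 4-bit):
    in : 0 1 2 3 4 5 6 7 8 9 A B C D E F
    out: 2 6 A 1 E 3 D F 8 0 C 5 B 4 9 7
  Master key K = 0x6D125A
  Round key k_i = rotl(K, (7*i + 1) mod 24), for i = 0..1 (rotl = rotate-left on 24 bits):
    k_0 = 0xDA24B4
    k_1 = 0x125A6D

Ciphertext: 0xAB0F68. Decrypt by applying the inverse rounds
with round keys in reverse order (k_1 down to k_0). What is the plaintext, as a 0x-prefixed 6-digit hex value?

s_0 = ciphertext = 0xAB0F68
s_1 = InvRound(s_0, k_1) = 0xD2CAB0
s_2 = InvRound(s_1, k_0) = 0xAB8D2C

0xAB8D2C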